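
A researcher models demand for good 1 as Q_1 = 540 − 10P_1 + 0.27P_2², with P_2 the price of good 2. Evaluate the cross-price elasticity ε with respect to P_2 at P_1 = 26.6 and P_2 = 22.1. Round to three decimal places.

0.650

At P_1 = 26.6 and P_2 = 22.1: Q_1 = 405.871.
∂Q_1/∂P_2 = 0.54P_2 = 0.54(22.1) = 11.9340.
ε = (∂Q_1/∂P_2)(P_2/Q_1) = 11.9340 × (22.1/405.871) ≈ 0.650.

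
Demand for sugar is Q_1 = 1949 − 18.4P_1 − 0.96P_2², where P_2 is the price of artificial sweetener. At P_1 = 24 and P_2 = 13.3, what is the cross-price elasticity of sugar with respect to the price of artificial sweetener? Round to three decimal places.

-0.254

At P_1 = 24 and P_2 = 13.3: Q_1 = 1337.586.
∂Q_1/∂P_2 = -1.92P_2 = -1.92(13.3) = -25.5360.
ε = (∂Q_1/∂P_2)(P_2/Q_1) = -25.5360 × (13.3/1337.586) ≈ -0.254.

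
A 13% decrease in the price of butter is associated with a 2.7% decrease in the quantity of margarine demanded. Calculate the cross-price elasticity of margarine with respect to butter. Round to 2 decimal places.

ε = (%ΔQ of margarine) / (%ΔP of butter) = (-2.7%) / (-13%) ≈ 0.21.

0.21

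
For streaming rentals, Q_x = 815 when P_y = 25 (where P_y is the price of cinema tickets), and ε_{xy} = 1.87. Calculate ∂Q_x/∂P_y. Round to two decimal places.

ε = (∂Q_x/∂P_y)·(P_y/Q_x) ⇒ ∂Q_x/∂P_y = ε·Q_x/P_y = 1.87 × 815/25 ≈ 60.96.

60.96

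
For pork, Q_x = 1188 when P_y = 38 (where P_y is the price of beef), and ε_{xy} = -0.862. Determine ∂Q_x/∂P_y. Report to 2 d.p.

ε = (∂Q_x/∂P_y)·(P_y/Q_x) ⇒ ∂Q_x/∂P_y = ε·Q_x/P_y = -0.862 × 1188/38 ≈ -26.95.

-26.95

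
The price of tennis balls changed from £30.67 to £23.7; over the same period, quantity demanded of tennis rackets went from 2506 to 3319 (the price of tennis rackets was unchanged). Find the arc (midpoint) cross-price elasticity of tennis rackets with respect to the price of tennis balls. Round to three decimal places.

-1.089

ΔQ_A = 3319 − 2506 = 813; ΔP_B = 23.7 − 30.67 = -6.97.
Midpoints: Q̄_A = 2912.5, P̄_B = 27.19.
ε = (ΔQ_A/Q̄_A)/(ΔP_B/P̄_B) = (813/2912.5)/(-6.97/27.19) ≈ -1.089.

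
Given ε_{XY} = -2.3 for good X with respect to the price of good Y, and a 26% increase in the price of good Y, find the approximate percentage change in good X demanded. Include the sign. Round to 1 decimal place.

%ΔQ ≈ ε × %ΔP of good Y = -2.3 × (26%) = -59.8%.

-59.8%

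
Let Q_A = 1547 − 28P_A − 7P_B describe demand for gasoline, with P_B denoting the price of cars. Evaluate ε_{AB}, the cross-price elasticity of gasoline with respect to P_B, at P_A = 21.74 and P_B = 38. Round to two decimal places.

At P_A = 21.74 and P_B = 38: Q_A = 672.28.
∂Q_A/∂P_B = -7.
ε = (∂Q_A/∂P_B)(P_B/Q_A) = -7 × (38/672.28) ≈ -0.40.

-0.40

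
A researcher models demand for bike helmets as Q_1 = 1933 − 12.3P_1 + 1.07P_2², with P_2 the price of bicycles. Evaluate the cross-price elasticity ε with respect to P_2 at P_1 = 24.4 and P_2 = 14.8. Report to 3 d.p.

0.251

At P_1 = 24.4 and P_2 = 14.8: Q_1 = 1867.253.
∂Q_1/∂P_2 = 2.14P_2 = 2.14(14.8) = 31.6720.
ε = (∂Q_1/∂P_2)(P_2/Q_1) = 31.6720 × (14.8/1867.253) ≈ 0.251.
ε > 0: substitutes.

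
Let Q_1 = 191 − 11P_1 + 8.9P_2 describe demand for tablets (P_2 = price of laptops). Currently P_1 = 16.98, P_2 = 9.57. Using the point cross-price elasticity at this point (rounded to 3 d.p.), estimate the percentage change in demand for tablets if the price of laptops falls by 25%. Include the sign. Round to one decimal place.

-23.8%

At P_1 = 16.98, P_2 = 9.57: Q_1 = 89.393.
∂Q_1/∂P_2 = 8.9.
ε = (∂Q_1/∂P_2)(P_2/Q_1) = 8.9000 × 9.57/89.393 ≈ 0.953.
%ΔQ_1 ≈ ε × %ΔP_2 = 0.953 × (-25%) = -23.8%.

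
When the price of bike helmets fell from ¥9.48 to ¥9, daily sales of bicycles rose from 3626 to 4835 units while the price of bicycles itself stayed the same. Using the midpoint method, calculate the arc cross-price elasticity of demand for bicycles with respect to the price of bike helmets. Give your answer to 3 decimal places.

ΔQ_A = 4835 − 3626 = 1209; ΔP_B = 9 − 9.48 = -0.48.
Midpoints: Q̄_A = 4230.5, P̄_B = 9.24.
ε = (ΔQ_A/Q̄_A)/(ΔP_B/P̄_B) = (1209/4230.5)/(-0.48/9.24) ≈ -5.501.

-5.501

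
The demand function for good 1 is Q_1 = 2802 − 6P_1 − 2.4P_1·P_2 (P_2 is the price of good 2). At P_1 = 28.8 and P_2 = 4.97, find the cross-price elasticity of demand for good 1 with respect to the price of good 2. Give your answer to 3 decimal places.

At P_1 = 28.8 and P_2 = 4.97: Q_1 = 2285.674.
∂Q_1/∂P_2 = -2.4P_1 = -2.4(28.8) = -69.1200.
ε = (∂Q_1/∂P_2)(P_2/Q_1) = -69.1200 × (4.97/2285.674) ≈ -0.150.
ε < 0: complements.

-0.150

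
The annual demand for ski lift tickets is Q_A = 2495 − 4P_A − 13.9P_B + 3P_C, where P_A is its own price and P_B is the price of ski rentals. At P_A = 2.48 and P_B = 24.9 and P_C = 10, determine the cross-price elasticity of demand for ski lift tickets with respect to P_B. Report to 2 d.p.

At P_A = 2.48 and P_B = 24.9 and P_C = 10: Q_A = 2168.97.
∂Q_A/∂P_B = -13.9.
ε = (∂Q_A/∂P_B)(P_B/Q_A) = -13.9 × (24.9/2168.97) ≈ -0.16.
Since ε < 0, ski lift tickets and ski rentals are complements.

-0.16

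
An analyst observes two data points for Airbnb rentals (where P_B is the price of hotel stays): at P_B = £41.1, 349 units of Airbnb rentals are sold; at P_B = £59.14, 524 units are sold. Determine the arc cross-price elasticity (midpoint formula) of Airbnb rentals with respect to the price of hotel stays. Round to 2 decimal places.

ΔQ_A = 524 − 349 = 175; ΔP_B = 59.14 − 41.1 = 18.04.
Midpoints: Q̄_A = 436.5, P̄_B = 50.12.
ε = (ΔQ_A/Q̄_A)/(ΔP_B/P̄_B) = (175/436.5)/(18.04/50.12) ≈ 1.11.

1.11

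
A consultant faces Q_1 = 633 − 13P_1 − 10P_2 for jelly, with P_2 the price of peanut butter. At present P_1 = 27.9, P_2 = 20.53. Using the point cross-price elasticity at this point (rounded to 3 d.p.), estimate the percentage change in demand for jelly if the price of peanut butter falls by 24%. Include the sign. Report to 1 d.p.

At P_1 = 27.9, P_2 = 20.53: Q_1 = 65.
∂Q_1/∂P_2 = -10.
ε = (∂Q_1/∂P_2)(P_2/Q_1) = -10.0000 × 20.53/65 ≈ -3.158.
%ΔQ_1 ≈ ε × %ΔP_2 = -3.158 × (-24%) = 75.8%.

75.8%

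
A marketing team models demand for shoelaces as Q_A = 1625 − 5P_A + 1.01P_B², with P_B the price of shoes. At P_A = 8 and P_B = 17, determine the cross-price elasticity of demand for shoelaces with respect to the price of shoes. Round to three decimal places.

0.311

At P_A = 8 and P_B = 17: Q_A = 1876.89.
∂Q_A/∂P_B = 2.02P_B = 2.02(17) = 34.3400.
ε = (∂Q_A/∂P_B)(P_B/Q_A) = 34.3400 × (17/1876.89) ≈ 0.311.
ε > 0: substitutes.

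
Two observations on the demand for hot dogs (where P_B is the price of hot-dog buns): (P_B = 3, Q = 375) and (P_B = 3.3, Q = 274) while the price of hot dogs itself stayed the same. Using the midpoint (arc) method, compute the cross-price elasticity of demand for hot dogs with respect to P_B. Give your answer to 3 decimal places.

ΔQ_A = 274 − 375 = -101; ΔP_B = 3.3 − 3 = 0.3.
Midpoints: Q̄_A = 324.5, P̄_B = 3.15.
ε = (ΔQ_A/Q̄_A)/(ΔP_B/P̄_B) = (-101/324.5)/(0.3/3.15) ≈ -3.268.

-3.268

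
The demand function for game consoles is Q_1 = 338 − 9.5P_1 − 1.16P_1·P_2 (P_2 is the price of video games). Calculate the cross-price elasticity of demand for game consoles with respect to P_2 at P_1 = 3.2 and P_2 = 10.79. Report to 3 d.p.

At P_1 = 3.2 and P_2 = 10.79: Q_1 = 267.548.
∂Q_1/∂P_2 = -1.16P_1 = -1.16(3.2) = -3.7120.
ε = (∂Q_1/∂P_2)(P_2/Q_1) = -3.7120 × (10.79/267.548) ≈ -0.150.
ε < 0: complements.

-0.150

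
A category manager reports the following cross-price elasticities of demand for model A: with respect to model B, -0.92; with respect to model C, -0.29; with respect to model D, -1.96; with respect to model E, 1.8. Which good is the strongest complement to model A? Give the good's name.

model D

Complements have ε < 0. The most negative value is -1.96 (model D).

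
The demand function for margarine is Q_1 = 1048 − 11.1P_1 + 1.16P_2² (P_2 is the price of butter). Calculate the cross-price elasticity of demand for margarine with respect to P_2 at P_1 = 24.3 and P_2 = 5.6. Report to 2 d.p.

At P_1 = 24.3 and P_2 = 5.6: Q_1 = 814.648.
∂Q_1/∂P_2 = 2.32P_2 = 2.32(5.6) = 12.9920.
ε = (∂Q_1/∂P_2)(P_2/Q_1) = 12.9920 × (5.6/814.648) ≈ 0.09.

0.09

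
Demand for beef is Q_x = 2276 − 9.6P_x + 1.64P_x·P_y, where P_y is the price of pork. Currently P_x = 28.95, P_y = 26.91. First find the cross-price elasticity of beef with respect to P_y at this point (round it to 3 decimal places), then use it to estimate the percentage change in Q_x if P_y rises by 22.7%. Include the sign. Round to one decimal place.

8.9%

At P_x = 28.95, P_y = 26.91: Q_x = 3275.713.
∂Q_x/∂P_y = 1.64P_x = 47.4780.
ε = (∂Q_x/∂P_y)(P_y/Q_x) = 47.4780 × 26.91/3275.713 ≈ 0.390.
%ΔQ_x ≈ ε × %ΔP_y = 0.390 × (22.7%) = 8.9%.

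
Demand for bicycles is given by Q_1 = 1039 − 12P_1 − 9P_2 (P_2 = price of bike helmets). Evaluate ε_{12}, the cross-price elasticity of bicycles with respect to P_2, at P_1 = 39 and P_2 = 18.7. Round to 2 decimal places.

At P_1 = 39 and P_2 = 18.7: Q_1 = 402.7.
∂Q_1/∂P_2 = -9.
ε = (∂Q_1/∂P_2)(P_2/Q_1) = -9 × (18.7/402.7) ≈ -0.42.

-0.42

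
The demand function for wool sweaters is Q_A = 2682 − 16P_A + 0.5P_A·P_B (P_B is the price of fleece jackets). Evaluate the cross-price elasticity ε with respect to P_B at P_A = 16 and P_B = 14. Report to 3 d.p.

At P_A = 16 and P_B = 14: Q_A = 2538.
∂Q_A/∂P_B = 0.5P_A = 0.5(16) = 8.0000.
ε = (∂Q_A/∂P_B)(P_B/Q_A) = 8.0000 × (14/2538) ≈ 0.044.

0.044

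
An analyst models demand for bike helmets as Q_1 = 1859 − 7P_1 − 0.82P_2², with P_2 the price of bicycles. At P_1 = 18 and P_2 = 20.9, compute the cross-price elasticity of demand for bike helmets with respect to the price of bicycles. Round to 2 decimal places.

At P_1 = 18 and P_2 = 20.9: Q_1 = 1374.816.
∂Q_1/∂P_2 = -1.64P_2 = -1.64(20.9) = -34.2760.
ε = (∂Q_1/∂P_2)(P_2/Q_1) = -34.2760 × (20.9/1374.816) ≈ -0.52.
ε < 0: complements.

-0.52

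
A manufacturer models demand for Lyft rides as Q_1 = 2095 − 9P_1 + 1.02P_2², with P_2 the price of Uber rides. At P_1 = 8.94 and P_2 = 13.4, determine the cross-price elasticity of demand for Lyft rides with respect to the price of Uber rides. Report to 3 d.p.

0.167

At P_1 = 8.94 and P_2 = 13.4: Q_1 = 2197.691.
∂Q_1/∂P_2 = 2.04P_2 = 2.04(13.4) = 27.3360.
ε = (∂Q_1/∂P_2)(P_2/Q_1) = 27.3360 × (13.4/2197.691) ≈ 0.167.
ε > 0: substitutes.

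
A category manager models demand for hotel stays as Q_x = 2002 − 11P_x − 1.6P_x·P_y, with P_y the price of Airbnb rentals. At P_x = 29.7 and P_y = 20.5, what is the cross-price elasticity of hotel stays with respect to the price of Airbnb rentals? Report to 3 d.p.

At P_x = 29.7 and P_y = 20.5: Q_x = 701.14.
∂Q_x/∂P_y = -1.6P_x = -1.6(29.7) = -47.5200.
ε = (∂Q_x/∂P_y)(P_y/Q_x) = -47.5200 × (20.5/701.14) ≈ -1.389.

-1.389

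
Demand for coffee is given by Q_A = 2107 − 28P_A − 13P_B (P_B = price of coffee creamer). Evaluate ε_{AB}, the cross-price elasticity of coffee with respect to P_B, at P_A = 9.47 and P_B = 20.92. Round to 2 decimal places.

At P_A = 9.47 and P_B = 20.92: Q_A = 1569.88.
∂Q_A/∂P_B = -13.
ε = (∂Q_A/∂P_B)(P_B/Q_A) = -13 × (20.92/1569.88) ≈ -0.17.

-0.17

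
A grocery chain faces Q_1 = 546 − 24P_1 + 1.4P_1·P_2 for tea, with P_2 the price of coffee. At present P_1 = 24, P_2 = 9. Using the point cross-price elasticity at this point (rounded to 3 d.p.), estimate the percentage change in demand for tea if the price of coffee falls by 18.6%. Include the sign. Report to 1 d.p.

-20.6%

At P_1 = 24, P_2 = 9: Q_1 = 272.4.
∂Q_1/∂P_2 = 1.4P_1 = 33.6000.
ε = (∂Q_1/∂P_2)(P_2/Q_1) = 33.6000 × 9/272.4 ≈ 1.110.
%ΔQ_1 ≈ ε × %ΔP_2 = 1.110 × (-18.6%) = -20.6%.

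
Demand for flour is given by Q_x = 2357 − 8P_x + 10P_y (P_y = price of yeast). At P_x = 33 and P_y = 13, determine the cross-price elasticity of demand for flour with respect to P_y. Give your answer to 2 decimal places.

At P_x = 33 and P_y = 13: Q_x = 2223.
∂Q_x/∂P_y = 10.
ε = (∂Q_x/∂P_y)(P_y/Q_x) = 10 × (13/2223) ≈ 0.06.

0.06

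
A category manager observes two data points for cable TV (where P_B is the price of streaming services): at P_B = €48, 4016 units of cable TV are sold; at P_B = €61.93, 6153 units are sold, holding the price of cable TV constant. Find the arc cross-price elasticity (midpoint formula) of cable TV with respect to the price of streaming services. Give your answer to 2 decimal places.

ΔQ_A = 6153 − 4016 = 2137; ΔP_B = 61.93 − 48 = 13.93.
Midpoints: Q̄_A = 5084.5, P̄_B = 54.97.
ε = (ΔQ_A/Q̄_A)/(ΔP_B/P̄_B) = (2137/5084.5)/(13.93/54.97) ≈ 1.66.

1.66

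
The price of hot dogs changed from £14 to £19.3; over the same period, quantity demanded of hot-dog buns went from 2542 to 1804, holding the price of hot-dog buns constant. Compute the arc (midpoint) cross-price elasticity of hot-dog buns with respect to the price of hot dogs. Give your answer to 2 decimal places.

ΔQ_A = 1804 − 2542 = -738; ΔP_B = 19.3 − 14 = 5.3.
Midpoints: Q̄_A = 2173.0, P̄_B = 16.65.
ε = (ΔQ_A/Q̄_A)/(ΔP_B/P̄_B) = (-738/2173.0)/(5.3/16.65) ≈ -1.07.

-1.07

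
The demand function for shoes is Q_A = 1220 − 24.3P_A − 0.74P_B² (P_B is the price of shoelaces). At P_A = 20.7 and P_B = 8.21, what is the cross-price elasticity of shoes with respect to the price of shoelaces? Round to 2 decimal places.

-0.15

At P_A = 20.7 and P_B = 8.21: Q_A = 667.111.
∂Q_A/∂P_B = -1.48P_B = -1.48(8.21) = -12.1508.
ε = (∂Q_A/∂P_B)(P_B/Q_A) = -12.1508 × (8.21/667.111) ≈ -0.15.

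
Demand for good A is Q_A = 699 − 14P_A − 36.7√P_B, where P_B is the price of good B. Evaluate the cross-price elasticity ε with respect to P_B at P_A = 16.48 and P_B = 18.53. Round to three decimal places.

At P_A = 16.48 and P_B = 18.53: Q_A = 310.299.
∂Q_A/∂P_B = -36.7/(2√P_B) = -36.7/(2√18.53) = -4.2628.
ε = (∂Q_A/∂P_B)(P_B/Q_A) = -4.2628 × (18.53/310.299) ≈ -0.255.

-0.255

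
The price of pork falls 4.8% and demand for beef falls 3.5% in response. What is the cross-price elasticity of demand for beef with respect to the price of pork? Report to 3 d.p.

0.729

ε = (%ΔQ of beef) / (%ΔP of pork) = (-3.5%) / (-4.8%) ≈ 0.729.
Positive cross-price elasticity: substitutes.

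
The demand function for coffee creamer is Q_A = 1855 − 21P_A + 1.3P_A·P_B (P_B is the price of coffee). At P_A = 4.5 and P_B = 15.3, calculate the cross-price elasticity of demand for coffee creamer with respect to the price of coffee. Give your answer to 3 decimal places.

0.048

At P_A = 4.5 and P_B = 15.3: Q_A = 1850.005.
∂Q_A/∂P_B = 1.3P_A = 1.3(4.5) = 5.8500.
ε = (∂Q_A/∂P_B)(P_B/Q_A) = 5.8500 × (15.3/1850.005) ≈ 0.048.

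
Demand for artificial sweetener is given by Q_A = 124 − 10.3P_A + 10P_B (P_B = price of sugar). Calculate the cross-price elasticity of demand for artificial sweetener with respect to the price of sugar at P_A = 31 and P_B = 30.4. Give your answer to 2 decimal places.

2.80

At P_A = 31 and P_B = 30.4: Q_A = 108.7.
∂Q_A/∂P_B = 10.
ε = (∂Q_A/∂P_B)(P_B/Q_A) = 10 × (30.4/108.7) ≈ 2.80.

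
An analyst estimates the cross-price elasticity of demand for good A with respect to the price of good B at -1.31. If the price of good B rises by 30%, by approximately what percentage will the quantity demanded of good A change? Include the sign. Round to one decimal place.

%ΔQ ≈ ε × %ΔP of good B = -1.31 × (30%) = -39.3%.
Demand for good A falls by about 39.3%.

-39.3%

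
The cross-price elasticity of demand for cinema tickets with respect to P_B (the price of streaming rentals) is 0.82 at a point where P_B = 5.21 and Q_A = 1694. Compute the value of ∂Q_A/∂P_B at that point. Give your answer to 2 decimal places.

266.62

ε = (∂Q_A/∂P_B)·(P_B/Q_A) ⇒ ∂Q_A/∂P_B = ε·Q_A/P_B = 0.82 × 1694/5.21 ≈ 266.62.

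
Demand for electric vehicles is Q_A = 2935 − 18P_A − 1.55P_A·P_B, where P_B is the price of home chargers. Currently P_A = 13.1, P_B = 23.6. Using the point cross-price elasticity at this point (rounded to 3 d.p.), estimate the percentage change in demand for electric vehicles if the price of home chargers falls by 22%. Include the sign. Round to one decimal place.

At P_A = 13.1, P_B = 23.6: Q_A = 2220.002.
∂Q_A/∂P_B = -1.55P_A = -20.3050.
ε = (∂Q_A/∂P_B)(P_B/Q_A) = -20.3050 × 23.6/2220.002 ≈ -0.216.
%ΔQ_A ≈ ε × %ΔP_B = -0.216 × (-22%) = 4.8%.

4.8%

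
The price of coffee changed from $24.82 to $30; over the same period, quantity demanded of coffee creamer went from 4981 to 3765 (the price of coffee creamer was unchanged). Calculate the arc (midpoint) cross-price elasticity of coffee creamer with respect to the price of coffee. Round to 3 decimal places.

ΔQ_A = 3765 − 4981 = -1216; ΔP_B = 30 − 24.82 = 5.18.
Midpoints: Q̄_A = 4373.0, P̄_B = 27.41.
ε = (ΔQ_A/Q̄_A)/(ΔP_B/P̄_B) = (-1216/4373.0)/(5.18/27.41) ≈ -1.471.

-1.471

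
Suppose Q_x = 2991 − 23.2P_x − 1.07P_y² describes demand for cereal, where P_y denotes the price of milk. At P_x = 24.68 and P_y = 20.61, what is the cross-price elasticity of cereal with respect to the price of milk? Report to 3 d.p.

At P_x = 24.68 and P_y = 20.61: Q_x = 1963.918.
∂Q_x/∂P_y = -2.14P_y = -2.14(20.61) = -44.1054.
ε = (∂Q_x/∂P_y)(P_y/Q_x) = -44.1054 × (20.61/1963.918) ≈ -0.463.
ε < 0: complements.

-0.463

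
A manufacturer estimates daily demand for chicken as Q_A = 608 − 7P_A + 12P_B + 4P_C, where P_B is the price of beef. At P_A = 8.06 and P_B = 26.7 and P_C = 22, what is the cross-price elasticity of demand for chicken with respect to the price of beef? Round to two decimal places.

At P_A = 8.06 and P_B = 26.7 and P_C = 22: Q_A = 959.98.
∂Q_A/∂P_B = 12.
ε = (∂Q_A/∂P_B)(P_B/Q_A) = 12 × (26.7/959.98) ≈ 0.33.

0.33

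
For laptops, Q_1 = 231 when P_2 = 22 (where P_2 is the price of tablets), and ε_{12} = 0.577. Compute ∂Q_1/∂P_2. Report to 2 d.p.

6.06

ε = (∂Q_1/∂P_2)·(P_2/Q_1) ⇒ ∂Q_1/∂P_2 = ε·Q_1/P_2 = 0.577 × 231/22 ≈ 6.06.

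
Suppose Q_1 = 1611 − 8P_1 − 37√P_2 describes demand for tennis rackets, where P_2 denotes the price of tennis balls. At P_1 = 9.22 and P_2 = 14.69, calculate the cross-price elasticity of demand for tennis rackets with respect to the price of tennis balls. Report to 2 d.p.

At P_1 = 9.22 and P_2 = 14.69: Q_1 = 1395.428.
∂Q_1/∂P_2 = -37/(2√P_2) = -37/(2√14.69) = -4.8268.
ε = (∂Q_1/∂P_2)(P_2/Q_1) = -4.8268 × (14.69/1395.428) ≈ -0.05.

-0.05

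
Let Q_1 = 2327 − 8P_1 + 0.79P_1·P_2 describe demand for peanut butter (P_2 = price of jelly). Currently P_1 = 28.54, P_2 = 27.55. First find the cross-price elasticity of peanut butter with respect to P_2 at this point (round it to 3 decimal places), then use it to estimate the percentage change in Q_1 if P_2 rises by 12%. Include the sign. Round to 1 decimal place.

At P_1 = 28.54, P_2 = 27.55: Q_1 = 2719.839.
∂Q_1/∂P_2 = 0.79P_1 = 22.5466.
ε = (∂Q_1/∂P_2)(P_2/Q_1) = 22.5466 × 27.55/2719.839 ≈ 0.228.
%ΔQ_1 ≈ ε × %ΔP_2 = 0.228 × (12%) = 2.7%.

2.7%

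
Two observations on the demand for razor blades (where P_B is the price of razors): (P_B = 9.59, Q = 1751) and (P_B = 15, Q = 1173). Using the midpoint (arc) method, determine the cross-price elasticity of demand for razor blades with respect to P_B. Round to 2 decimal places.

-0.90

ΔQ_A = 1173 − 1751 = -578; ΔP_B = 15 − 9.59 = 5.41.
Midpoints: Q̄_A = 1462.0, P̄_B = 12.29.
ε = (ΔQ_A/Q̄_A)/(ΔP_B/P̄_B) = (-578/1462.0)/(5.41/12.29) ≈ -0.90.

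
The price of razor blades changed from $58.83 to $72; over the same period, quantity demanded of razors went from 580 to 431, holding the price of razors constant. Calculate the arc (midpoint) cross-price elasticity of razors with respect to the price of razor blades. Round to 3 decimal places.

ΔQ_A = 431 − 580 = -149; ΔP_B = 72 − 58.83 = 13.17.
Midpoints: Q̄_A = 505.5, P̄_B = 65.41.
ε = (ΔQ_A/Q̄_A)/(ΔP_B/P̄_B) = (-149/505.5)/(13.17/65.41) ≈ -1.464.
ε < 0: razors and razor blades are complements.

-1.464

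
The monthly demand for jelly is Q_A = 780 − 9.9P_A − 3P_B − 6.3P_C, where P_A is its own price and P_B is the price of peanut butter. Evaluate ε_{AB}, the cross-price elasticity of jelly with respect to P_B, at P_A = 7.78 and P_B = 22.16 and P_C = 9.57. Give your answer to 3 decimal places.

-0.115

At P_A = 7.78 and P_B = 22.16 and P_C = 9.57: Q_A = 576.207.
∂Q_A/∂P_B = -3.
ε = (∂Q_A/∂P_B)(P_B/Q_A) = -3 × (22.16/576.207) ≈ -0.115.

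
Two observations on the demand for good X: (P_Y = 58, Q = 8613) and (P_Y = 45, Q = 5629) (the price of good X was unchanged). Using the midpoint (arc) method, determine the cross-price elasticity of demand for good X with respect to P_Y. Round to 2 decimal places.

ΔQ_X = 5629 − 8613 = -2984; ΔP_Y = 45 − 58 = -13.
Midpoints: Q̄_X = 7121.0, P̄_Y = 51.50.
ε = (ΔQ_X/Q̄_X)/(ΔP_Y/P̄_Y) = (-2984/7121.0)/(-13/51.50) ≈ 1.66.

1.66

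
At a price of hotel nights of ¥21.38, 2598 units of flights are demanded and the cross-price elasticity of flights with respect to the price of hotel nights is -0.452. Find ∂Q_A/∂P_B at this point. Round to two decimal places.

-54.92

ε = (∂Q_A/∂P_B)·(P_B/Q_A) ⇒ ∂Q_A/∂P_B = ε·Q_A/P_B = -0.452 × 2598/21.38 ≈ -54.92.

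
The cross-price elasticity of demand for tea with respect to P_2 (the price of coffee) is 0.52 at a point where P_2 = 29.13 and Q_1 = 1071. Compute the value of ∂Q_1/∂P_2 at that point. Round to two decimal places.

ε = (∂Q_1/∂P_2)·(P_2/Q_1) ⇒ ∂Q_1/∂P_2 = ε·Q_1/P_2 = 0.52 × 1071/29.13 ≈ 19.12.

19.12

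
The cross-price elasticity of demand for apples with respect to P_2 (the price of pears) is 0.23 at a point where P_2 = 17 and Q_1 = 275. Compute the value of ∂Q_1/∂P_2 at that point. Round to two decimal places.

ε = (∂Q_1/∂P_2)·(P_2/Q_1) ⇒ ∂Q_1/∂P_2 = ε·Q_1/P_2 = 0.23 × 275/17 ≈ 3.72.

3.72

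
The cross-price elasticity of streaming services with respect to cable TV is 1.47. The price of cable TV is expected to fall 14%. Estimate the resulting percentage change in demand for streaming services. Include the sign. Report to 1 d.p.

-20.6%

%ΔQ ≈ ε × %ΔP of cable TV = 1.47 × (-14%) = -20.6%.
Demand for streaming services falls by about 20.6%.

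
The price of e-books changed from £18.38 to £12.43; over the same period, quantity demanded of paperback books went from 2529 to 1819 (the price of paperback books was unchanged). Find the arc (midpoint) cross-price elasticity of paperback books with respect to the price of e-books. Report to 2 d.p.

0.85

ΔQ_A = 1819 − 2529 = -710; ΔP_B = 12.43 − 18.38 = -5.95.
Midpoints: Q̄_A = 2174.0, P̄_B = 15.40.
ε = (ΔQ_A/Q̄_A)/(ΔP_B/P̄_B) = (-710/2174.0)/(-5.95/15.40) ≈ 0.85.
ε > 0: paperback books and e-books are substitutes.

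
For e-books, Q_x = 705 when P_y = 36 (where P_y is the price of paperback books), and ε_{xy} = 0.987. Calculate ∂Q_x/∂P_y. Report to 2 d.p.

19.33

ε = (∂Q_x/∂P_y)·(P_y/Q_x) ⇒ ∂Q_x/∂P_y = ε·Q_x/P_y = 0.987 × 705/36 ≈ 19.33.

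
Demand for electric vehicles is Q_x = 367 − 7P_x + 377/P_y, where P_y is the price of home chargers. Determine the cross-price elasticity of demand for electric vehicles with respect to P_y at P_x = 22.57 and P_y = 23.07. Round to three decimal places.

At P_x = 22.57 and P_y = 23.07: Q_x = 225.352.
∂Q_x/∂P_y = −377/P_y² = -0.7083.
ε = (∂Q_x/∂P_y)(P_y/Q_x) = -0.7083 × (23.07/225.352) ≈ -0.073.
ε < 0: complements.

-0.073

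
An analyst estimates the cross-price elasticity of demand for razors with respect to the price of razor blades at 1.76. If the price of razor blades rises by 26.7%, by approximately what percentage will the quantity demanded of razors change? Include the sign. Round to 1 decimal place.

%ΔQ ≈ ε × %ΔP of razor blades = 1.76 × (26.7%) = 47.0%.
Demand for razors rises by about 47.0%.

47.0%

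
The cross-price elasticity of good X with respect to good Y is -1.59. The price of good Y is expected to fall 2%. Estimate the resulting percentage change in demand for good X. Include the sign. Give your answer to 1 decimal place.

3.2%

%ΔQ ≈ ε × %ΔP of good Y = -1.59 × (-2%) = 3.2%.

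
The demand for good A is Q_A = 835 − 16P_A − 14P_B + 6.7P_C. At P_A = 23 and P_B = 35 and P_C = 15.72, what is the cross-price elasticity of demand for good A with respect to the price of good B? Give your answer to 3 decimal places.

-5.952

At P_A = 23 and P_B = 35 and P_C = 15.72: Q_A = 82.324.
∂Q_A/∂P_B = -14.
ε = (∂Q_A/∂P_B)(P_B/Q_A) = -14 × (35/82.324) ≈ -5.952.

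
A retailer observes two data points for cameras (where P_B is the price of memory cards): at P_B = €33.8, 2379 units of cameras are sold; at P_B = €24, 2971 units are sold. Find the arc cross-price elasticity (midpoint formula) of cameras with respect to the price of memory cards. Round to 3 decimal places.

-0.653

ΔQ_A = 2971 − 2379 = 592; ΔP_B = 24 − 33.8 = -9.8.
Midpoints: Q̄_A = 2675.0, P̄_B = 28.90.
ε = (ΔQ_A/Q̄_A)/(ΔP_B/P̄_B) = (592/2675.0)/(-9.8/28.90) ≈ -0.653.
ε < 0: cameras and memory cards are complements.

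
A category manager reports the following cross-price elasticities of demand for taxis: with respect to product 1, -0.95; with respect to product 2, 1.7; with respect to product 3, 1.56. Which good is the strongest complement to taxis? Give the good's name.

product 1

Complements have ε < 0. The most negative value is -0.95 (product 1).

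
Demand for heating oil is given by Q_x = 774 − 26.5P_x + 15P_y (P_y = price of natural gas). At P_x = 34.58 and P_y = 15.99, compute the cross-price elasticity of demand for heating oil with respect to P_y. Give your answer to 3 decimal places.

2.461

At P_x = 34.58 and P_y = 15.99: Q_x = 97.48.
∂Q_x/∂P_y = 15.
ε = (∂Q_x/∂P_y)(P_y/Q_x) = 15 × (15.99/97.48) ≈ 2.461.
Since ε > 0, heating oil and natural gas are substitutes.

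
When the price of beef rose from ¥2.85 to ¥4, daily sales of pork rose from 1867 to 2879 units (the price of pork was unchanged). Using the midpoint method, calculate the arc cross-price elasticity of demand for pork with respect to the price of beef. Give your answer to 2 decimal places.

1.27

ΔQ_A = 2879 − 1867 = 1012; ΔP_B = 4 − 2.85 = 1.15.
Midpoints: Q̄_A = 2373.0, P̄_B = 3.42.
ε = (ΔQ_A/Q̄_A)/(ΔP_B/P̄_B) = (1012/2373.0)/(1.15/3.42) ≈ 1.27.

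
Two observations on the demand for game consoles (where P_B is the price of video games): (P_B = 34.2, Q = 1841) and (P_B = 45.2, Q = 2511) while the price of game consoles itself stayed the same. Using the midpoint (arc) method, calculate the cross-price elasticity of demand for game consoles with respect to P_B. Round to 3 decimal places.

1.111

ΔQ_A = 2511 − 1841 = 670; ΔP_B = 45.2 − 34.2 = 11.
Midpoints: Q̄_A = 2176.0, P̄_B = 39.70.
ε = (ΔQ_A/Q̄_A)/(ΔP_B/P̄_B) = (670/2176.0)/(11/39.70) ≈ 1.111.
ε > 0: game consoles and video games are substitutes.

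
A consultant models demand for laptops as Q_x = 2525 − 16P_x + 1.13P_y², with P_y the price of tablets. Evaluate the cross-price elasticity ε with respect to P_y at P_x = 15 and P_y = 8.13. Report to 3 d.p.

0.063

At P_x = 15 and P_y = 8.13: Q_x = 2359.689.
∂Q_x/∂P_y = 2.26P_y = 2.26(8.13) = 18.3738.
ε = (∂Q_x/∂P_y)(P_y/Q_x) = 18.3738 × (8.13/2359.689) ≈ 0.063.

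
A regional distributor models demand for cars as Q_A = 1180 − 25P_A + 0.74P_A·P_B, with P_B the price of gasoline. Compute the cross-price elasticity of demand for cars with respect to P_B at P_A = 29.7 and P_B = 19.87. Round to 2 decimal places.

0.50

At P_A = 29.7 and P_B = 19.87: Q_A = 874.203.
∂Q_A/∂P_B = 0.74P_A = 0.74(29.7) = 21.9780.
ε = (∂Q_A/∂P_B)(P_B/Q_A) = 21.9780 × (19.87/874.203) ≈ 0.50.
ε > 0: substitutes.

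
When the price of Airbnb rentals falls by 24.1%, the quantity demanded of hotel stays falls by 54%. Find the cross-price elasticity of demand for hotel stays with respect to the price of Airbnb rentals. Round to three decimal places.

ε = (%ΔQ of hotel stays) / (%ΔP of Airbnb rentals) = (-54%) / (-24.1%) ≈ 2.241.
Positive cross-price elasticity: substitutes.

2.241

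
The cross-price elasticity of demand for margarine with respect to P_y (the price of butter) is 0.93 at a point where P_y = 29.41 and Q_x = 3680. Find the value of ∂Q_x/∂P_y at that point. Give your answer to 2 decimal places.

116.37

ε = (∂Q_x/∂P_y)·(P_y/Q_x) ⇒ ∂Q_x/∂P_y = ε·Q_x/P_y = 0.93 × 3680/29.41 ≈ 116.37.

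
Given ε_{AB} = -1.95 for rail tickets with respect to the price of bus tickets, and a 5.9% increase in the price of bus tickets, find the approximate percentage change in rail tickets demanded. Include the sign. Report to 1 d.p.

%ΔQ ≈ ε × %ΔP of bus tickets = -1.95 × (5.9%) = -11.5%.

-11.5%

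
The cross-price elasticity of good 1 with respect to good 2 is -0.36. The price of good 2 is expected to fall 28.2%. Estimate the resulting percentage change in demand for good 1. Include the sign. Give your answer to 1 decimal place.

%ΔQ ≈ ε × %ΔP of good 2 = -0.36 × (-28.2%) = 10.2%.

10.2%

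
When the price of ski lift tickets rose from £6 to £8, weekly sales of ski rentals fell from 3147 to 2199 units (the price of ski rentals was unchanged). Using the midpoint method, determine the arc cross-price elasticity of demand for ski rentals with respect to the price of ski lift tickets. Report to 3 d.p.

-1.241

ΔQ_A = 2199 − 3147 = -948; ΔP_B = 8 − 6 = 2.
Midpoints: Q̄_A = 2673.0, P̄_B = 7.00.
ε = (ΔQ_A/Q̄_A)/(ΔP_B/P̄_B) = (-948/2673.0)/(2/7.00) ≈ -1.241.
ε < 0: ski rentals and ski lift tickets are complements.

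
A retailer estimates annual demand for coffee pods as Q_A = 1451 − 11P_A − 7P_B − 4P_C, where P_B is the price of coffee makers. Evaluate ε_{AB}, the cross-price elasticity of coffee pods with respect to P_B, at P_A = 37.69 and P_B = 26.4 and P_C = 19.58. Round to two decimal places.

-0.24

At P_A = 37.69 and P_B = 26.4 and P_C = 19.58: Q_A = 773.29.
∂Q_A/∂P_B = -7.
ε = (∂Q_A/∂P_B)(P_B/Q_A) = -7 × (26.4/773.29) ≈ -0.24.
Since ε < 0, coffee pods and coffee makers are complements.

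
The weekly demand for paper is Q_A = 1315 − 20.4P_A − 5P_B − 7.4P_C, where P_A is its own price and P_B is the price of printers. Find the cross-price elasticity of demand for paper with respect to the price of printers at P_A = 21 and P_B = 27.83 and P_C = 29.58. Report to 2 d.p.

-0.26

At P_A = 21 and P_B = 27.83 and P_C = 29.58: Q_A = 528.558.
∂Q_A/∂P_B = -5.
ε = (∂Q_A/∂P_B)(P_B/Q_A) = -5 × (27.83/528.558) ≈ -0.26.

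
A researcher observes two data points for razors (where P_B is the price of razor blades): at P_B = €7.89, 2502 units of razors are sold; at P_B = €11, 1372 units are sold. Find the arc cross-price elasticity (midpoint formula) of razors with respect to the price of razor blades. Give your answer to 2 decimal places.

-1.77

ΔQ_A = 1372 − 2502 = -1130; ΔP_B = 11 − 7.89 = 3.11.
Midpoints: Q̄_A = 1937.0, P̄_B = 9.45.
ε = (ΔQ_A/Q̄_A)/(ΔP_B/P̄_B) = (-1130/1937.0)/(3.11/9.45) ≈ -1.77.
ε < 0: razors and razor blades are complements.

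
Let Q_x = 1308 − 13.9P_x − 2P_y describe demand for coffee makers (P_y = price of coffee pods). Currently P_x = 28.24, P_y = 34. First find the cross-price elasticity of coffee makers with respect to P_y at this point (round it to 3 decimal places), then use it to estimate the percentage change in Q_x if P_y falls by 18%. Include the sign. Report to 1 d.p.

1.4%

At P_x = 28.24, P_y = 34: Q_x = 847.464.
∂Q_x/∂P_y = -2.
ε = (∂Q_x/∂P_y)(P_y/Q_x) = -2.0000 × 34/847.464 ≈ -0.080.
%ΔQ_x ≈ ε × %ΔP_y = -0.080 × (-18%) = 1.4%.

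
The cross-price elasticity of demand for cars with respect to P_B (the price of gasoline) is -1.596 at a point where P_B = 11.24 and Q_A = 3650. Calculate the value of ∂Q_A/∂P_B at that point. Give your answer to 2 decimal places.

-518.27

ε = (∂Q_A/∂P_B)·(P_B/Q_A) ⇒ ∂Q_A/∂P_B = ε·Q_A/P_B = -1.596 × 3650/11.24 ≈ -518.27.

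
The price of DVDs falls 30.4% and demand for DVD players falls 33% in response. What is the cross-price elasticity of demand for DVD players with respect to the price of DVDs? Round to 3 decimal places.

1.086

ε = (%ΔQ of DVD players) / (%ΔP of DVDs) = (-33%) / (-30.4%) ≈ 1.086.
Positive cross-price elasticity: substitutes.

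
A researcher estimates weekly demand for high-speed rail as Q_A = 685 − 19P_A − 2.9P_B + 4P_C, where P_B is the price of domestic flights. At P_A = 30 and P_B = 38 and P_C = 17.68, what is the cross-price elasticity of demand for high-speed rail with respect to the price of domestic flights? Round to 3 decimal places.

At P_A = 30 and P_B = 38 and P_C = 17.68: Q_A = 75.52.
∂Q_A/∂P_B = -2.9.
ε = (∂Q_A/∂P_B)(P_B/Q_A) = -2.9 × (38/75.52) ≈ -1.459.

-1.459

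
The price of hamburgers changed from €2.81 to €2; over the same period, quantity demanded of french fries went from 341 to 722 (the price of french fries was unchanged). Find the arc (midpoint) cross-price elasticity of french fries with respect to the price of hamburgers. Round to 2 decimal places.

ΔQ_A = 722 − 341 = 381; ΔP_B = 2 − 2.81 = -0.81.
Midpoints: Q̄_A = 531.5, P̄_B = 2.41.
ε = (ΔQ_A/Q̄_A)/(ΔP_B/P̄_B) = (381/531.5)/(-0.81/2.41) ≈ -2.13.

-2.13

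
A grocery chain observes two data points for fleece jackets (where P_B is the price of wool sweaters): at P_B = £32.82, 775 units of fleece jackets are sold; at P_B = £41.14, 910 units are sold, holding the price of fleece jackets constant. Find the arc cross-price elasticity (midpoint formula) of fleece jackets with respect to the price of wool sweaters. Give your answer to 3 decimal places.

ΔQ_A = 910 − 775 = 135; ΔP_B = 41.14 − 32.82 = 8.32.
Midpoints: Q̄_A = 842.5, P̄_B = 36.98.
ε = (ΔQ_A/Q̄_A)/(ΔP_B/P̄_B) = (135/842.5)/(8.32/36.98) ≈ 0.712.

0.712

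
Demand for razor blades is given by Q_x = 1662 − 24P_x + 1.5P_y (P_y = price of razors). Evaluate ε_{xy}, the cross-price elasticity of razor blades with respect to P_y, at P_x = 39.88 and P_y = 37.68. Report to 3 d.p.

0.074

At P_x = 39.88 and P_y = 37.68: Q_x = 761.4.
∂Q_x/∂P_y = 1.5.
ε = (∂Q_x/∂P_y)(P_y/Q_x) = 1.5 × (37.68/761.4) ≈ 0.074.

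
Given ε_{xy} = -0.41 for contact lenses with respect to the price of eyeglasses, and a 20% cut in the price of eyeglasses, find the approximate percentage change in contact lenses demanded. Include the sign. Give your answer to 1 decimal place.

8.2%

%ΔQ ≈ ε × %ΔP of eyeglasses = -0.41 × (-20%) = 8.2%.
Demand for contact lenses rises by about 8.2%.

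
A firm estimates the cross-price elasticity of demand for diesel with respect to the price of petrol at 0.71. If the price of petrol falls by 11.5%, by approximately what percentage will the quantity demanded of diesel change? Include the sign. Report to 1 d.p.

-8.2%

%ΔQ ≈ ε × %ΔP of petrol = 0.71 × (-11.5%) = -8.2%.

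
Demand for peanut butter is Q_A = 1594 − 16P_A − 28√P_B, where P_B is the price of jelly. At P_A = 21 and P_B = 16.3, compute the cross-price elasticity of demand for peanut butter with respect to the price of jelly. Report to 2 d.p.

At P_A = 21 and P_B = 16.3: Q_A = 1144.955.
∂Q_A/∂P_B = -28/(2√P_B) = -28/(2√16.3) = -3.4676.
ε = (∂Q_A/∂P_B)(P_B/Q_A) = -3.4676 × (16.3/1144.955) ≈ -0.05.
ε < 0: complements.

-0.05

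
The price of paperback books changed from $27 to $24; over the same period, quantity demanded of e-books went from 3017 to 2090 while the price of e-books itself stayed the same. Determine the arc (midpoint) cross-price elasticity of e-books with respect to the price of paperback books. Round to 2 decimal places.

ΔQ_A = 2090 − 3017 = -927; ΔP_B = 24 − 27 = -3.
Midpoints: Q̄_A = 2553.5, P̄_B = 25.50.
ε = (ΔQ_A/Q̄_A)/(ΔP_B/P̄_B) = (-927/2553.5)/(-3/25.50) ≈ 3.09.

3.09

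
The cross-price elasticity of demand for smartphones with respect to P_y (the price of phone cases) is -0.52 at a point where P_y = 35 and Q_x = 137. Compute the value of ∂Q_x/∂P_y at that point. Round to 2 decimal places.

-2.04

ε = (∂Q_x/∂P_y)·(P_y/Q_x) ⇒ ∂Q_x/∂P_y = ε·Q_x/P_y = -0.52 × 137/35 ≈ -2.04.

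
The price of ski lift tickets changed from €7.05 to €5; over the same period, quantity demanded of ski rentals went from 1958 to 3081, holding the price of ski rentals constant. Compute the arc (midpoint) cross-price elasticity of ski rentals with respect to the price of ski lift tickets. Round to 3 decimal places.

-1.310

ΔQ_A = 3081 − 1958 = 1123; ΔP_B = 5 − 7.05 = -2.05.
Midpoints: Q̄_A = 2519.5, P̄_B = 6.03.
ε = (ΔQ_A/Q̄_A)/(ΔP_B/P̄_B) = (1123/2519.5)/(-2.05/6.03) ≈ -1.310.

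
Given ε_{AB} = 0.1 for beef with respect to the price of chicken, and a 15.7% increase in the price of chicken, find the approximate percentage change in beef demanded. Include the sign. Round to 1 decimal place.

1.6%

%ΔQ ≈ ε × %ΔP of chicken = 0.1 × (15.7%) = 1.6%.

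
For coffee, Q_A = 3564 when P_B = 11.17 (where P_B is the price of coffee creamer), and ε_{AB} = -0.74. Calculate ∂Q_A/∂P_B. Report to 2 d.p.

ε = (∂Q_A/∂P_B)·(P_B/Q_A) ⇒ ∂Q_A/∂P_B = ε·Q_A/P_B = -0.74 × 3564/11.17 ≈ -236.11.

-236.11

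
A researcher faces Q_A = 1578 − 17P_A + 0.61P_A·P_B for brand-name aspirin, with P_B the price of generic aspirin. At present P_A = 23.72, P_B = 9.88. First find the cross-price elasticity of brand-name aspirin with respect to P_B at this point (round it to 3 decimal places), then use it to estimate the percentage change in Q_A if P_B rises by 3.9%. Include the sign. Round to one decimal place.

0.4%

At P_A = 23.72, P_B = 9.88: Q_A = 1317.716.
∂Q_A/∂P_B = 0.61P_A = 14.4692.
ε = (∂Q_A/∂P_B)(P_B/Q_A) = 14.4692 × 9.88/1317.716 ≈ 0.108.
%ΔQ_A ≈ ε × %ΔP_B = 0.108 × (3.9%) = 0.4%.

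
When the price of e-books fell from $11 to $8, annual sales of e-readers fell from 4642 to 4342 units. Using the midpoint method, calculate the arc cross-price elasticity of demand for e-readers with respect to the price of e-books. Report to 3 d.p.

0.211

ΔQ_A = 4342 − 4642 = -300; ΔP_B = 8 − 11 = -3.
Midpoints: Q̄_A = 4492.0, P̄_B = 9.50.
ε = (ΔQ_A/Q̄_A)/(ΔP_B/P̄_B) = (-300/4492.0)/(-3/9.50) ≈ 0.211.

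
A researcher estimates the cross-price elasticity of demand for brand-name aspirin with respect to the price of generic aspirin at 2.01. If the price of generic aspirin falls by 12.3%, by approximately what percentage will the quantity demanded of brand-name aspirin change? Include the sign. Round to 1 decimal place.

-24.7%

%ΔQ ≈ ε × %ΔP of generic aspirin = 2.01 × (-12.3%) = -24.7%.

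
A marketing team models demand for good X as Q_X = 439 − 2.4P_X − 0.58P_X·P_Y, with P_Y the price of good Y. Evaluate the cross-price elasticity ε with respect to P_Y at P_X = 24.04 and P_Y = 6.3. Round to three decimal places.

At P_X = 24.04 and P_Y = 6.3: Q_X = 293.462.
∂Q_X/∂P_Y = -0.58P_X = -0.58(24.04) = -13.9432.
ε = (∂Q_X/∂P_Y)(P_Y/Q_X) = -13.9432 × (6.3/293.462) ≈ -0.299.
ε < 0: complements.

-0.299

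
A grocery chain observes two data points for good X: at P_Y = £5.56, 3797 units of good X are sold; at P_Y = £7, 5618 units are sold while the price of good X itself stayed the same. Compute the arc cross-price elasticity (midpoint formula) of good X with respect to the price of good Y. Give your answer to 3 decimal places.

1.687

ΔQ_X = 5618 − 3797 = 1821; ΔP_Y = 7 − 5.56 = 1.44.
Midpoints: Q̄_X = 4707.5, P̄_Y = 6.28.
ε = (ΔQ_X/Q̄_X)/(ΔP_Y/P̄_Y) = (1821/4707.5)/(1.44/6.28) ≈ 1.687.
ε > 0: good X and good Y are substitutes.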